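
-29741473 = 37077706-66819179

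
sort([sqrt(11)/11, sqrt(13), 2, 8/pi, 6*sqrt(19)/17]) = [sqrt(11)/11, 6*sqrt(19)/17, 2, 8/pi, sqrt(13)]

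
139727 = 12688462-12548735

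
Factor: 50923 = 50923^1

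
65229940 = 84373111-19143171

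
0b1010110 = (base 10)86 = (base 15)5b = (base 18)4e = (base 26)38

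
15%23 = 15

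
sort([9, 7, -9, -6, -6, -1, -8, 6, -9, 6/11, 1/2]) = [-9, -9, -8, -6, -6, -1, 1/2, 6/11, 6, 7, 9]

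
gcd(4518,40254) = 6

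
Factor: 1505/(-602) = -1*2^(-1)*5^1 = -5/2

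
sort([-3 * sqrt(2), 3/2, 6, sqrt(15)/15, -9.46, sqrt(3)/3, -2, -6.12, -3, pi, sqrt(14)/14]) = [-9.46, -6.12, -3 * sqrt(2), -3, -2, sqrt(15)/15, sqrt(14)/14, sqrt(3)/3, 3/2, pi, 6]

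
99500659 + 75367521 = 174868180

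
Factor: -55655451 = -1*3^3*2061313^1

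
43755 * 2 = 87510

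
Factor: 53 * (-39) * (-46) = 2^1 * 3^1 * 13^1 * 23^1 * 53^1 = 95082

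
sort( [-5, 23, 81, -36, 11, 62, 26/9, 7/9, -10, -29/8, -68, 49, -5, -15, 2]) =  [-68, -36, -15, -10, -5, -5, -29/8, 7/9, 2, 26/9, 11, 23, 49, 62, 81]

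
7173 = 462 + 6711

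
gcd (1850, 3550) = 50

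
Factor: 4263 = 3^1*7^2*29^1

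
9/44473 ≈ 0.000202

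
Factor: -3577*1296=-1*2^4*3^4*7^2*73^1=-4635792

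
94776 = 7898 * 12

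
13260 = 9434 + 3826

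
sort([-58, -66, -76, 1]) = [-76, -66, -58, 1]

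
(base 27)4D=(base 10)121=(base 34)3J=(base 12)A1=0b1111001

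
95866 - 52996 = 42870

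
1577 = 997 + 580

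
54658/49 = 1115 + 23/49≈1115.47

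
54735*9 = 492615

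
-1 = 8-9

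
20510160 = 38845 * 528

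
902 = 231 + 671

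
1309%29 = 4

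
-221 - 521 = -742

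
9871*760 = 7501960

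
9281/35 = 265 + 6/35 ≈ 265.17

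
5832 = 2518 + 3314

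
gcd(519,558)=3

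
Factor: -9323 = -1 * 9323^1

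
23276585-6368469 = 16908116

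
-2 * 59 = -118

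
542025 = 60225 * 9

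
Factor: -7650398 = -1 * 2^1 * 7^1 * 23^2 * 1033^1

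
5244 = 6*874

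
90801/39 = 2328 + 3/13 ≈ 2328.23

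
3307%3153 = 154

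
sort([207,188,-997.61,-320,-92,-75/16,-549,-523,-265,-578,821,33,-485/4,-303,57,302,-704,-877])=[-997.61,-877,-704,-578,-549,-523,-320,-303,-265,-485/4,-92,-75/16,33,57,188,207,302,821]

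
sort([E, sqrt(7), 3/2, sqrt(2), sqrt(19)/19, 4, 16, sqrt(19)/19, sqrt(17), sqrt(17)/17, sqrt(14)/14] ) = [sqrt(19)/19, sqrt(19)/19, sqrt(17)/17, sqrt(14)/14, sqrt(2), 3/2, sqrt(7), E, 4, sqrt(17), 16] 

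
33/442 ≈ 0.0747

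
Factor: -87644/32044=-1 * 8011^ (-1) * 21911^1=-21911/8011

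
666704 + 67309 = 734013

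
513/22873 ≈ 0.0224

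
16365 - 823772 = -807407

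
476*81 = 38556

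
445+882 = 1327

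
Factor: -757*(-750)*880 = 2^5*3^1*5^4*11^1*757^1 = 499620000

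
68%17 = 0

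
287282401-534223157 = -246940756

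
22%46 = 22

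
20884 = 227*92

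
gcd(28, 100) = 4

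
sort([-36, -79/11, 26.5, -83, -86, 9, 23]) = [-86, -83, -36, -79/11, 9, 23, 26.5]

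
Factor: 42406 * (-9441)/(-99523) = 2^1 * 3^2 * 7^1 * 13^1 * 233^1 * 1049^1 * 99523^(-1) = 400355046/99523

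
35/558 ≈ 0.0627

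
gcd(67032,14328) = 72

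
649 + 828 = 1477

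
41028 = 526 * 78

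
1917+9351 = 11268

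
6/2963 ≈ 0.00202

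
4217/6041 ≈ 0.698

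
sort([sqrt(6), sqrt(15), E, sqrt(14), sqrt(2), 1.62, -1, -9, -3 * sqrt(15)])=[-3 * sqrt(15), -9, -1, sqrt(2), 1.62, sqrt(6), E, sqrt(14), sqrt(15)]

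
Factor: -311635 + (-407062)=-1*7^1*83^1*1237^1=-718697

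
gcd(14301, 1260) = 63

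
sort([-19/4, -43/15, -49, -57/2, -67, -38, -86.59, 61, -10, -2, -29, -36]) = [-86.59, -67, -49, -38, -36, -29, -57/2, -10, -19/4, -43/15, -2, 61]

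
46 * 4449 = 204654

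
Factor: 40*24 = 2^6*3^1*5^1 = 960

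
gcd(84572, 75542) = 2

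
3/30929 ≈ 0.0000970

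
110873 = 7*15839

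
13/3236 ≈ 0.00402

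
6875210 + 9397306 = 16272516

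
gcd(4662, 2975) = 7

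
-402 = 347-749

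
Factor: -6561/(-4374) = 2^(-1)*3^1 = 3/2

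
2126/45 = 47 + 11/45 ≈ 47.24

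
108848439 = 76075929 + 32772510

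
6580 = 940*7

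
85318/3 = 28439 + 1/3 ≈ 28439.33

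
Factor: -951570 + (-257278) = -1*2^4*75553^1 = -1208848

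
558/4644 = 31/258 ≈ 0.120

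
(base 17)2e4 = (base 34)o4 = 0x334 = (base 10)820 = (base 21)1i1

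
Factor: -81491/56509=-1*19^1*4289^1*56509^(-1)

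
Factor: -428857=-1*11^1*13^1*2999^1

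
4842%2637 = 2205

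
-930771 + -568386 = -1499157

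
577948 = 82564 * 7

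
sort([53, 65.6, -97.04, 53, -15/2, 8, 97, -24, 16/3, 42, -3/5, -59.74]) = [-97.04, -59.74, -24, -15/2, -3/5, 16/3, 8, 42, 53, 53, 65.6, 97]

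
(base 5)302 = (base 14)57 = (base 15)52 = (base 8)115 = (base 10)77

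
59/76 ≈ 0.776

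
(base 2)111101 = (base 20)31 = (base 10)61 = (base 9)67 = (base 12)51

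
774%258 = 0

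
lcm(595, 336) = 28560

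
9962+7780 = 17742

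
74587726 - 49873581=24714145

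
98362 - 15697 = 82665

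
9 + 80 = 89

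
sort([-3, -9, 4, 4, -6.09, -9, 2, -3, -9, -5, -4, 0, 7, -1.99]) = [-9, -9, -9, -6.09, -5, -4, -3, -3, -1.99, 0, 2, 4, 4, 7]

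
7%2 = 1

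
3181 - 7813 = -4632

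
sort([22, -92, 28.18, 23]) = [-92, 22, 23, 28.18]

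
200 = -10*(-20)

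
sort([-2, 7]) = [-2, 7]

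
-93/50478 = -31/16826 ≈ -0.00184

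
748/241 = 3 + 25/241 ≈ 3.10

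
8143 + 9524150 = 9532293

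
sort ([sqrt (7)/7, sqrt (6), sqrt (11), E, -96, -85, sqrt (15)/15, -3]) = [-96, -85, -3, sqrt (15)/15, sqrt (7)/7, sqrt (6), E, sqrt (11)]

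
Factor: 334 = 2^1 * 167^1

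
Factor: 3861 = 3^3*11^1*13^1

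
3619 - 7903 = -4284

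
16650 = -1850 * (-9)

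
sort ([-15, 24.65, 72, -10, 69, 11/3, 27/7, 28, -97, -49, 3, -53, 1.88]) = [-97, -53, -49, -15, -10, 1.88, 3, 11/3, 27/7, 24.65, 28, 69, 72]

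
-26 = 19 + -45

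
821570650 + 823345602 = 1644916252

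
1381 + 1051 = 2432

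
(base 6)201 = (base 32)29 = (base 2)1001001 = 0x49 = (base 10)73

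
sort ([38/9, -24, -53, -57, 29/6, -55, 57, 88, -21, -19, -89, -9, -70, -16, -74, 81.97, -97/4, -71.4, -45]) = [-89, -74, -71.4, -70, -57, -55, -53, -45, -97/4, -24, -21, -19, -16, -9, 38/9, 29/6, 57, 81.97, 88]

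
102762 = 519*198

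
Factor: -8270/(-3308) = 2^(-1)*5^1 = 5/2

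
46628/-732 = -11657/183 ≈ -63.70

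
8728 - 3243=5485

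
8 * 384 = 3072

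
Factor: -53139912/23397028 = -1*2^1*3^1*7^2*73^1*619^1*2371^(-1)*2467^(-1) = -13284978/5849257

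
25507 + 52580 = 78087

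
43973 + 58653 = 102626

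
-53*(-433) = 22949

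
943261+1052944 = 1996205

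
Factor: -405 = -1 * 3^4 * 5^1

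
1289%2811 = 1289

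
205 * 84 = 17220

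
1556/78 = 19+37/39 ≈ 19.95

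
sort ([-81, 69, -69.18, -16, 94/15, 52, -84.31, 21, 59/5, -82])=[-84.31, -82, -81, -69.18, -16, 94/15, 59/5, 21, 52, 69]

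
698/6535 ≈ 0.107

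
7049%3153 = 743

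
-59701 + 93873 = 34172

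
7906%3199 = 1508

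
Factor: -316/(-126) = 2^1 * 3^(-2) * 7^(-1) * 79^1 = 158/63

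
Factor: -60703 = -1 * 60703^1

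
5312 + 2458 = 7770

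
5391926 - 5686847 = -294921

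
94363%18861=58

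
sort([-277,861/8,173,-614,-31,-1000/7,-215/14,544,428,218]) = [-614,-277,-1000/7,-31,-215/14,861/8,173,218,428,544]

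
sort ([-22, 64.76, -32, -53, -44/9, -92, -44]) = [-92, -53, -44, -32, -22, -44/9, 64.76]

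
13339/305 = 43 + 224/305 ≈ 43.73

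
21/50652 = 1/2412 ≈ 0.000415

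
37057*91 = 3372187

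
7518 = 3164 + 4354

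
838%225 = 163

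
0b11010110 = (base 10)214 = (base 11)185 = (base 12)15a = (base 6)554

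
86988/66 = 1318 = 1318.00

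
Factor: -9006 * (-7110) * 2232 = 2^5 * 3^5 * 5^1 * 19^1 * 31^1 * 79^2 = 142920897120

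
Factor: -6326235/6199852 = -1*2^ (-2)*3^3*5^1*19^ (-1)*29^ (-2)*97^ (-1)*46861^1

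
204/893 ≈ 0.228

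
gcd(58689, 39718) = 1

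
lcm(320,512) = 2560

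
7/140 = 1/20 = 0.05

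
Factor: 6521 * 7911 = 3^3 * 293^1 * 6521^1 = 51587631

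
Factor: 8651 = 41^1*211^1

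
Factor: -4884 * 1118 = -1 * 2^3 * 3^1 * 11^1 * 13^1 * 37^1 * 43^1 = -5460312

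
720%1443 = 720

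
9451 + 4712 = 14163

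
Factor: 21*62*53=2^1*3^1*7^1*31^1*53^1=69006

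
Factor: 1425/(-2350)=-1 * 2^(-1) * 3^1 * 19^1 * 47^(-1)=-57/94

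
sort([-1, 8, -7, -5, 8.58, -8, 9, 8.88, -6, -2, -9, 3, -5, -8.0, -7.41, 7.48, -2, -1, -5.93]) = [-9, -8, -8.0, -7.41, -7, -6, -5.93, -5, -5, -2, -2, -1, -1, 3, 7.48, 8, 8.58, 8.88, 9]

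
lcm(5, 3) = 15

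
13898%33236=13898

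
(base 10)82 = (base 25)37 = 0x52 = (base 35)2c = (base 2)1010010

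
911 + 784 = 1695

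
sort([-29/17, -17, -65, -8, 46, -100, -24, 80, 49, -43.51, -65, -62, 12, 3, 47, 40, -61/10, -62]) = [-100, -65, -65, -62, -62, -43.51, -24, -17, -8, -61/10, -29/17, 3, 12, 40, 46, 47, 49, 80]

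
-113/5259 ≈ -0.0215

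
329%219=110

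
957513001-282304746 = 675208255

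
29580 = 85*348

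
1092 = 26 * 42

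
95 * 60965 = 5791675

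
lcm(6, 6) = 6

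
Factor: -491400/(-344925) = 2^3 * 13^1 * 73^(-1) = 104/73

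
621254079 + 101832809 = 723086888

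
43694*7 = 305858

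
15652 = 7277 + 8375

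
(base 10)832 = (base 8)1500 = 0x340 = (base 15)3a7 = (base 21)1id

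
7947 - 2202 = 5745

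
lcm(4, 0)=0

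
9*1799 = 16191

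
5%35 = 5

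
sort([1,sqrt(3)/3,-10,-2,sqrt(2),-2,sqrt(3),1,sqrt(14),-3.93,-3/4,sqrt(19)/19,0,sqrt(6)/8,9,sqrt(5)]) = [-10,-3.93,-2,-2,-3/4,0,sqrt(19)/19,sqrt(6)/8,sqrt(3)/3,1,1,sqrt(2),sqrt(3),sqrt(5),sqrt(14),9]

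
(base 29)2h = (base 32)2b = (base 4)1023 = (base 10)75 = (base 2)1001011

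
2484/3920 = 621/980 ≈ 0.634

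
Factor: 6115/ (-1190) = -1*2^ (-1)*7^ (-1)*17^ (-1)*1223^1 = -1223/238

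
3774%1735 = 304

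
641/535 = 1 + 106/535≈1.20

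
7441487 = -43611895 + 51053382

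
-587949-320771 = -908720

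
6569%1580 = 249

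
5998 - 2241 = 3757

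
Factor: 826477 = 826477^1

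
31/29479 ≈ 0.00105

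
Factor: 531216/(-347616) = -1 * 2^(-1) * 7^1 * 31^1 * 71^(-1) = -217/142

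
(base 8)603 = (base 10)387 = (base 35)b2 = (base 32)c3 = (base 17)15d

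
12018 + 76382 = 88400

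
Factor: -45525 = -1 * 3^1 * 5^2 * 607^1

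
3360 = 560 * 6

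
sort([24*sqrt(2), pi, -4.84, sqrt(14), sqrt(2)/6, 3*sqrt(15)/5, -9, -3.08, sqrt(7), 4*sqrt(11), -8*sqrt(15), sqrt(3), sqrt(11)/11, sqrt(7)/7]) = [-8*sqrt(15), -9, -4.84, -3.08, sqrt(2)/6, sqrt(11)/11, sqrt(7)/7, sqrt(3), 3*sqrt(15)/5, sqrt(7), pi, sqrt(14), 4*sqrt(11), 24*sqrt(2)]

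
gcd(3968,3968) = 3968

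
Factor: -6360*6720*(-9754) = 2^10*3^2*5^2*7^1*53^1*4877^1 = 416878156800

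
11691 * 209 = 2443419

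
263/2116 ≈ 0.124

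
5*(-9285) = -46425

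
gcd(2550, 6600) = 150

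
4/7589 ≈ 0.000527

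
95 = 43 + 52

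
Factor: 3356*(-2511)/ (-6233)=2^2*3^4*23^ (-1)*31^1*271^ (-1)*839^1=8426916/6233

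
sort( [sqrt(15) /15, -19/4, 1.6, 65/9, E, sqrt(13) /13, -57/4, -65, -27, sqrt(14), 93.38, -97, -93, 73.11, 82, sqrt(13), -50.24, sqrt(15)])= [-97, -93, -65, -50.24, -27, -57/4, -19/4, sqrt(15) /15, sqrt(13) /13, 1.6, E, sqrt(13), sqrt(14), sqrt(15), 65/9, 73.11, 82, 93.38]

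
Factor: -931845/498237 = -1*5^1*19^(-1)*23^1*37^1*73^1*8741^(-1) = -310615/166079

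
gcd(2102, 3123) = 1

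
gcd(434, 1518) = 2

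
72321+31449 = 103770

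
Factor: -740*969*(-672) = 2^7*3^2*5^1*7^1*17^1*19^1*37^1 = 481864320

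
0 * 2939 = 0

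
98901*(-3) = -296703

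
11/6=1 + 5/6 ≈ 1.83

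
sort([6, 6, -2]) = [-2, 6, 6]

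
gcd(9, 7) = 1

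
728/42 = 52/3 ≈ 17.33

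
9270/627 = 3090/209 ≈ 14.78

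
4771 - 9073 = -4302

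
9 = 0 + 9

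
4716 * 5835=27517860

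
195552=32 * 6111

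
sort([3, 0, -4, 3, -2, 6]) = [-4, -2, 0, 3, 3, 6]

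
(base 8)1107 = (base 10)583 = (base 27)lg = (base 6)2411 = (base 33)hm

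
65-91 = -26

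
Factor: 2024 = 2^3 * 11^1 * 23^1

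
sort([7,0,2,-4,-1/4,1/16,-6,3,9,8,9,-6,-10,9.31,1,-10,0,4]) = [-10,-10,-6,-6,-4,-1/4,0,0,1/16,1,2,3,4,7,8,9,9,9.31]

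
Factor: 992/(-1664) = -1 * 2^(-2) * 13^(-1) * 31^1 = -31/52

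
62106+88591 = 150697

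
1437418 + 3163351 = 4600769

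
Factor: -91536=-1*2^4*3^1*1907^1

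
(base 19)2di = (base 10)987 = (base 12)6a3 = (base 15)45c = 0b1111011011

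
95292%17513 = 7727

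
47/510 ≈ 0.0922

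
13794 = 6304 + 7490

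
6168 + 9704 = 15872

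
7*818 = 5726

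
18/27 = 2/3 ≈ 0.667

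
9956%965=306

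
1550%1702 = 1550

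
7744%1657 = 1116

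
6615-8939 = -2324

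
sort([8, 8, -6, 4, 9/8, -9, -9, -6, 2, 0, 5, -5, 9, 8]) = [-9, -9, -6, -6, -5, 0, 9/8, 2, 4, 5, 8, 8, 8, 9]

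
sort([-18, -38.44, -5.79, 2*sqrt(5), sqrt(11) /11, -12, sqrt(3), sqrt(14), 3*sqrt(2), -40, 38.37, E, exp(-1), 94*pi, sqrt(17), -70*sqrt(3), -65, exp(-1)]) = [-70*sqrt(3), -65, -40, -38.44, -18, -12, -5.79, sqrt(11) /11, exp(-1), exp(-1), sqrt(3), E, sqrt(14), sqrt(17), 3*sqrt(2), 2*sqrt(5), 38.37, 94*pi]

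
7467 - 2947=4520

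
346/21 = 16+10/21 ≈ 16.48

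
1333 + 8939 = 10272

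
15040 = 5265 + 9775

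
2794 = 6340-3546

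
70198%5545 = 3658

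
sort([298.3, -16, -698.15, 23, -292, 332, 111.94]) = [-698.15, -292, -16, 23, 111.94, 298.3, 332]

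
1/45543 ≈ 0.0000220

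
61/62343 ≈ 0.000978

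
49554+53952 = 103506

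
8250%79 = 34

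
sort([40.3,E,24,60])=[E,24,40.3,60]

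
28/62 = 14/31 ≈ 0.452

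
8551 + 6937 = 15488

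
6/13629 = 2/4543≈0.000440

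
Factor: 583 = 11^1*53^1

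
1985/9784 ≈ 0.203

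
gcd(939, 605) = 1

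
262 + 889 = 1151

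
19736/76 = 4934/19 ≈ 259.68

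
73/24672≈0.00296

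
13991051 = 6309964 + 7681087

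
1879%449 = 83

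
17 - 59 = -42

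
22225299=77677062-55451763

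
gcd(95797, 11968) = 1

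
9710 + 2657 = 12367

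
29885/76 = 393+17/76 ≈ 393.22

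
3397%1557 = 283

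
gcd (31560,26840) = 40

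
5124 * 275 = 1409100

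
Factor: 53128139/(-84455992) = -1*2^(-3)*47^(-1)*224617^(-1)*53128139^1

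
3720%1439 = 842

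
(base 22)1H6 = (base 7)2343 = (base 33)Q6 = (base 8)1540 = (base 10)864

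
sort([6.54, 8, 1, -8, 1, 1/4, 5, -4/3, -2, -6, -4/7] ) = [-8, -6, -2, -4/3, -4/7, 1/4, 1, 1, 5, 6.54, 8] 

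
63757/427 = 149 + 134/427 ≈ 149.31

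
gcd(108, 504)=36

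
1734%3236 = 1734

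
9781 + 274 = 10055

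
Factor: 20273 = 11^1*19^1*97^1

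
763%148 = 23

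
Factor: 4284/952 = 2^(-1) * 3^2 = 9/2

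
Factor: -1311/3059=-1 * 3^1 * 7^(-1)=-3/7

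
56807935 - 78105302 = -21297367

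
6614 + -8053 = -1439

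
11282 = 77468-66186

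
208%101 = 6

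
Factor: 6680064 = 2^9*3^1*4349^1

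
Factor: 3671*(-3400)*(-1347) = 2^3*3^1*5^2*17^1*449^1*3671^1 = 16812445800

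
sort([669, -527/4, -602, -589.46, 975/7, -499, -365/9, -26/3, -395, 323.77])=[-602, -589.46, -499, -395, -527/4, -365/9, -26/3, 975/7, 323.77, 669]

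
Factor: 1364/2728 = 2^(-1) = 1/2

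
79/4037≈0.0196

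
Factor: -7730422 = -1 * 2^1 * 7^1 * 193^1 * 2861^1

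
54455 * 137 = 7460335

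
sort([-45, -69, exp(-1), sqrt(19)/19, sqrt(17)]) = [-69, -45, sqrt(19)/19, exp(-1), sqrt(17)]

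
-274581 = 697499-972080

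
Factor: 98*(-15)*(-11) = 2^1*3^1*5^1*7^2*11^1 = 16170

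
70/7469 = 10/1067 ≈ 0.00937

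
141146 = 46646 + 94500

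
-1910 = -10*191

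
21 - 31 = -10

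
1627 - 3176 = -1549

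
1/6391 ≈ 0.000156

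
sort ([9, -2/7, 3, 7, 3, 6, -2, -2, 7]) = [-2, -2, -2/7, 3, 3, 6, 7, 7, 9]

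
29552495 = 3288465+26264030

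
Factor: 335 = 5^1*67^1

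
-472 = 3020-3492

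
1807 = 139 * 13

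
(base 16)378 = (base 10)888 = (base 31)sk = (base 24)1d0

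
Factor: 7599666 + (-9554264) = -1*2^1*977299^1 = -1954598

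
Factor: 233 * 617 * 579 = 3^1 * 193^1 * 233^1 * 617^1 = 83237619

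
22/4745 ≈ 0.00464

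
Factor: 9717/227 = 3^1*41^1*79^1*227^(-1)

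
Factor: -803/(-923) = 11^1*13^(-1)*71^(-1)*73^1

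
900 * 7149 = 6434100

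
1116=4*279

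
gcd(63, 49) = 7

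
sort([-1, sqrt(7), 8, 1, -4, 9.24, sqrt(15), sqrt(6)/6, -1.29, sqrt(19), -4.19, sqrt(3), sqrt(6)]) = [-4.19, -4, -1.29, -1, sqrt(6)/6, 1, sqrt(3), sqrt(6), sqrt(7), sqrt(15), sqrt(19), 8, 9.24]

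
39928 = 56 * 713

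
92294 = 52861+39433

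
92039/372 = 2969/12 ≈ 247.42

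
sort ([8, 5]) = [5, 8]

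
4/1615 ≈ 0.00248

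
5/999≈0.00501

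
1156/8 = 289/2 = 144.50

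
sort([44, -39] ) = [-39, 44] 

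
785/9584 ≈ 0.0819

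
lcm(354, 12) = 708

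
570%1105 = 570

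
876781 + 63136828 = 64013609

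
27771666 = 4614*6019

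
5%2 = 1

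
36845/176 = 209+61/176 ≈ 209.35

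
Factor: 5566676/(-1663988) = -1*47^(-1)*53^(-1)*167^(-1)*1391669^1 = -1391669/415997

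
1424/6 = 237 + 1/3 ≈ 237.33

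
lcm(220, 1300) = 14300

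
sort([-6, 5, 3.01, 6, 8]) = [-6, 3.01, 5, 6, 8]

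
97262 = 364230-266968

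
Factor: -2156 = -1*2^2*7^2*11^1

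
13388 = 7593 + 5795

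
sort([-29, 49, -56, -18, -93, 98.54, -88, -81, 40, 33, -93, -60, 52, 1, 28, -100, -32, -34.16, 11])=[-100, -93, -93, -88, -81, -60, -56, -34.16, -32, -29, -18, 1, 11, 28, 33, 40, 49, 52, 98.54]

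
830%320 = 190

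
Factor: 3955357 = 7^1*547^1*1033^1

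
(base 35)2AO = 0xB08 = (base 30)344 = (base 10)2824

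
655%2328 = 655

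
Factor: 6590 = 2^1 * 5^1 * 659^1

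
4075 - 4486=-411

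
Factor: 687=3^1*229^1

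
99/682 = 9/62 ≈ 0.145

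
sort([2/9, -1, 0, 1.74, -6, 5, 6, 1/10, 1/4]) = [-6, -1, 0, 1/10, 2/9, 1/4, 1.74, 5, 6]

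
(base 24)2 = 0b10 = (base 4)2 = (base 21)2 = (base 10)2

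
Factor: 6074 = 2^1 * 3037^1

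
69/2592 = 23/864 ≈ 0.0266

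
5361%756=69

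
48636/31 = 1568 + 28/31 ≈ 1568.90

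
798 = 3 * 266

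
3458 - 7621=-4163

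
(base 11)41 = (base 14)33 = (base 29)1g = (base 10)45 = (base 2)101101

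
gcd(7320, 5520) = 120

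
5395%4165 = 1230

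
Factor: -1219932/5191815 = -1 * 2^2 * 3^1 * 5^(-1) * 7^1 * 47^1 * 89^(-1) * 103^1 * 3889^(-1) = -406644/1730605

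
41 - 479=-438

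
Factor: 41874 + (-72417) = -1*3^1*10181^1 = -30543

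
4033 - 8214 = -4181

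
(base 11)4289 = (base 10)5663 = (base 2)1011000011111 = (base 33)56k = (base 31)5rl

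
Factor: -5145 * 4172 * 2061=-1 * 2^2 * 3^3 * 5^1 * 7^4 * 149^1 * 229^1=-44239241340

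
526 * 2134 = 1122484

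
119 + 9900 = 10019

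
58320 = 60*972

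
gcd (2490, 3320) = 830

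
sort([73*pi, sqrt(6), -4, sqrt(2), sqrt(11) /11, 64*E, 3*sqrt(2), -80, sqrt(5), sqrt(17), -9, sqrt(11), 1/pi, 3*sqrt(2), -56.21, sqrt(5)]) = [-80, -56.21, -9, -4, sqrt(11) /11, 1/pi, sqrt(2), sqrt(5), sqrt(5), sqrt(6), sqrt(11), sqrt(17), 3*sqrt(2), 3*sqrt(2), 64*E, 73*pi]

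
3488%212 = 96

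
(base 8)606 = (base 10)390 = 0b110000110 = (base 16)186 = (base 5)3030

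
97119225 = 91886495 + 5232730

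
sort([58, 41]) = [41, 58]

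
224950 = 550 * 409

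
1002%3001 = 1002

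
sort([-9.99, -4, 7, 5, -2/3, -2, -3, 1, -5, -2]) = [-9.99, -5, -4, -3, -2, -2, -2/3, 1, 5, 7]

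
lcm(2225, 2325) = 206925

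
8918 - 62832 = -53914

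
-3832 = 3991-7823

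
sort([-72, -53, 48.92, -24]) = [-72, -53, -24, 48.92]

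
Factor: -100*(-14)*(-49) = -1*2^3*5^2*7^3 = -68600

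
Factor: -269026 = -1*2^1*134513^1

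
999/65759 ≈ 0.0152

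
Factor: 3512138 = 2^1 * 7^1 * 250867^1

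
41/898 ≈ 0.0457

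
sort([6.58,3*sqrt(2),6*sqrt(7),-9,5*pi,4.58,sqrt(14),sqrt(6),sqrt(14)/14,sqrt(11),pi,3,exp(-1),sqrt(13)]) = [-9,sqrt(14)/14,exp(-1),sqrt(6),3,pi,sqrt(11),sqrt(13),sqrt(14),3*sqrt(2),4.58,6.58,5*pi,6*sqrt(7)]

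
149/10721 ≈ 0.0139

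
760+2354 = 3114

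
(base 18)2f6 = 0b1110011100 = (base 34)r6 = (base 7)2460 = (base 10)924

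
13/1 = 13 = 13.00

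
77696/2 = 38848 = 38848.00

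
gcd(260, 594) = 2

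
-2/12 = -1/6 ≈ -0.167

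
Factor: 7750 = 2^1*5^3*31^1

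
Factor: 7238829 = 3^1*13^1*19^1*9769^1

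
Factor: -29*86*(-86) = 2^2*29^1*43^2 = 214484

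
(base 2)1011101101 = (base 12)525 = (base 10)749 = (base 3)1000202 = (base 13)458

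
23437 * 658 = 15421546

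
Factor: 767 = 13^1*59^1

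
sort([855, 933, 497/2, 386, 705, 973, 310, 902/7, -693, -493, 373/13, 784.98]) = [-693, -493, 373/13, 902/7, 497/2, 310, 386, 705, 784.98, 855, 933, 973]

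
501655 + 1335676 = 1837331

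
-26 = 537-563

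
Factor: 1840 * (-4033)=-1 * 2^4 * 5^1 * 23^1 * 37^1 * 109^1=-7420720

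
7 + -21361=-21354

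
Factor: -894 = -1*2^1*3^1*149^1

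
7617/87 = 87+16/29 ≈ 87.55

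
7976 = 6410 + 1566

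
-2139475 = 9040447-11179922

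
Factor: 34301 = 34301^1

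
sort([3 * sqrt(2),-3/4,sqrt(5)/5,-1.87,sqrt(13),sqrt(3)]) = [-1.87,-3/4,sqrt(5)/5,sqrt(3),sqrt(13),3 * sqrt(2)]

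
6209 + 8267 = 14476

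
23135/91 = 3305/13 ≈ 254.23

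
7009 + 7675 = 14684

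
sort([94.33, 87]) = [87, 94.33]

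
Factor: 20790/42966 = 3^1*5^1*31^(-1) = 15/31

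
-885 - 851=-1736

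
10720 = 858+9862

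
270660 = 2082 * 130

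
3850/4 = 1925/2 = 962.50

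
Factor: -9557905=-1 * 5^1 * 7^1 * 273083^1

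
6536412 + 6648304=13184716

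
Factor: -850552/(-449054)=2^2 * 106319^1 * 224527^(-1)=425276/224527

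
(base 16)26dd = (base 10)9949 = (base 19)18ac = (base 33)94g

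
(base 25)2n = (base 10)73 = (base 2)1001001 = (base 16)49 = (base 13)58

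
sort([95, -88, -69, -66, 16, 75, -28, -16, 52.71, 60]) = [-88, -69, -66, -28, -16, 16, 52.71, 60, 75, 95]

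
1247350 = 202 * 6175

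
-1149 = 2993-4142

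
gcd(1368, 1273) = 19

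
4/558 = 2/279 ≈ 0.00717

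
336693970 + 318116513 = 654810483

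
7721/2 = 3860 + 1/2 = 3860.50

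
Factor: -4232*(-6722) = 2^4*23^2*3361^1 = 28447504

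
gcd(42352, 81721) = 1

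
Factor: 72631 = 13^1 * 37^1 * 151^1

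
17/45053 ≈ 0.000377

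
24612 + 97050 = 121662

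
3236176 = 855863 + 2380313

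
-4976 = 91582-96558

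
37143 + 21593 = 58736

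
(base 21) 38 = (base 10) 71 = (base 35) 21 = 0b1000111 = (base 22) 35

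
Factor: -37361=-1*37361^1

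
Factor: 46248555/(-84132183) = -1*5^1*23^(-1)*1219307^(-1)*3083237^1 = -15416185/28044061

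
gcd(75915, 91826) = 7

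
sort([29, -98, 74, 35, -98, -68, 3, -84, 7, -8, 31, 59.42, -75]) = [-98, -98, -84, -75, -68, -8, 3, 7, 29, 31, 35, 59.42, 74]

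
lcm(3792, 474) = 3792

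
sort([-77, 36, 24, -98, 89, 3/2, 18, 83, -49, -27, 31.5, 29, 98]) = [-98, -77, -49, -27, 3/2, 18, 24, 29, 31.5, 36, 83, 89, 98]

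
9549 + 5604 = 15153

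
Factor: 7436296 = 2^3 * 7^1 * 19^1 * 29^1 * 241^1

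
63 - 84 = -21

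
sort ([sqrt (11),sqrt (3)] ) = [sqrt (3),sqrt (11)] 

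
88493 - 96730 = -8237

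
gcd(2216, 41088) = 8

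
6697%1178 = 807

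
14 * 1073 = 15022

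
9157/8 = 1144+5/8 ≈ 1144.63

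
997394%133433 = 63363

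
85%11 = 8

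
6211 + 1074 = 7285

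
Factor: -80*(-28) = 2^6*5^1*7^1 = 2240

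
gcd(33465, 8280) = 345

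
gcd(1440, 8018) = 2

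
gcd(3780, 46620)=1260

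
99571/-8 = -12446 - 3/8 ≈ -12446.38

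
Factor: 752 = 2^4*47^1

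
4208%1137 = 797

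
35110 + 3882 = 38992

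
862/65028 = 431/32514≈0.0133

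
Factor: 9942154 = 2^1 * 1433^1 * 3469^1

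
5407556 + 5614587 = 11022143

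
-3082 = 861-3943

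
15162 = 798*19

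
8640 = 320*27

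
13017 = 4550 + 8467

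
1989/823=2 + 343/823 ≈ 2.42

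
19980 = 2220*9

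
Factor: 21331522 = 2^1*10665761^1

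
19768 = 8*2471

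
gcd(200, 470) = 10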